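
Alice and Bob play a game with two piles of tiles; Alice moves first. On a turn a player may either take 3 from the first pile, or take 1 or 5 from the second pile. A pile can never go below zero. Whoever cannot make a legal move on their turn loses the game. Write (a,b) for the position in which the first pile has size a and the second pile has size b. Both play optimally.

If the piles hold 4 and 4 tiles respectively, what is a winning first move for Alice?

Use the standard recursion: the mover loses at a terminal position; elsewhere, the mover wins exactly when some move hands the opponent an L position.
No move ever increases a pile, so every position that can arise here has a ≤ 4 and b ≤ 4; it is enough to label the cells with 0 ≤ a ≤ 4 and 0 ≤ b ≤ 4.
Every move lowers a or b (never raises either), so fill the grid row by row in increasing a, and left to right within a row: each cell's successors are then already labelled.
      b=0  b=1  b=2  b=3  b=4
a=0:    L    W    L    W    L
a=1:    L    W    L    W    L
a=2:    L    W    L    W    L
a=3:    W    L    W    L    W
a=4:    W    L    W    L    W
Cells with no legal move (terminal, hence L): (0,0), (1,0), (2,0).
The remaining L cells, each justified by listing all of its moves:
(0,2): the only move is to (0,1)(W), a W ⇒ L
(0,4): the only move is to (0,3)(W), a W ⇒ L
(1,2): the only move is to (1,1)(W), a W ⇒ L
(1,4): the only move is to (1,3)(W), a W ⇒ L
(2,2): the only move is to (2,1)(W), a W ⇒ L
(2,4): the only move is to (2,3)(W), a W ⇒ L
(3,1): moves to (0,1)(W), (3,0)(W); every one is W ⇒ L
(3,3): moves to (0,3)(W), (3,2)(W); every one is W ⇒ L
(4,1): moves to (1,1)(W), (4,0)(W); every one is W ⇒ L
(4,3): moves to (1,3)(W), (4,2)(W); every one is W ⇒ L
Every other cell has at least one move into one of the L cells above, so it is W.
From (4,4), the L positions reachable in one move are: (1,4), (4,3). Any move reaching one of these is winning.

Move to (1,4).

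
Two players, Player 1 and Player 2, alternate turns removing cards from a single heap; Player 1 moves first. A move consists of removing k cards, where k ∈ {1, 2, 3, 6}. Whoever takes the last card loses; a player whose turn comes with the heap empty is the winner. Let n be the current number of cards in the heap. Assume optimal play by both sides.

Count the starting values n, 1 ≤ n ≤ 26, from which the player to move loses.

7

Label each position W (a win for the player to move) or L (a loss). A position with no legal move is W; any other position is W exactly when some move reaches an L, and L when every move reaches a W.
n=0: no move; the opponent has just taken the last card and therefore loses → W
n=1: L (sole option 0(W) is W)
n=2: W (go to 1, an L position)
n=3: W (go to 1, an L position)
n=4: W (go to 1, an L position)
n=5: L (options 4(W), 3(W), 2(W) are all W)
n=6: W (go to 5, an L position)
n=7: W (go to 5, an L position)
n=8: W (go to 5, an L position)
n=9: L (options 8(W), 7(W), 6(W), 3(W) are all W)
n=10: W (go to 9, an L position)
n=11: W (go to 9, an L position)
n=12: W (go to 9, an L position)
n=13: L (options 12(W), 11(W), 10(W), 7(W) are all W)
n=14: W (go to 13, an L position)
n=15: W (go to 13, an L position)
n=16: W (go to 13, an L position)
n=17: L (options 16(W), 15(W), 14(W), 11(W) are all W)
n=18: W (go to 17, an L position)
n=19: W (go to 17, an L position)
n=20: W (go to 17, an L position)
n=21: L (options 20(W), 19(W), 18(W), 15(W) are all W)
n=22: W (go to 21, an L position)
n=23: W (go to 21, an L position)
n=24: W (go to 21, an L position)
n=25: L (options 24(W), 23(W), 22(W), 19(W) are all W)
n=26: W (go to 25, an L position)
L entries with 1 ≤ n ≤ 26 (the range starts at n=1): n = 1, 5, 9, 13, 17, 21, 25; that makes 7.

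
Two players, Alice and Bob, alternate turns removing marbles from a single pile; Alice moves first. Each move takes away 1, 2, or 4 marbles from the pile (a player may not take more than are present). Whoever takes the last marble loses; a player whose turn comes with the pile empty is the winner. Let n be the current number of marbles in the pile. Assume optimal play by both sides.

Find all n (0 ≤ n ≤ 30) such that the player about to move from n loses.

Build the W/L table. Terminal = W. A non-terminal position is W if it has a move to some L; otherwise it is L.
n=0: no move; the opponent has just taken the last marble and therefore loses → W
n=1: →0(W) only, which is W, so L
n=2: →1(L), so W
n=3: →1(L), so W
n=4: →3(W), 2(W), 0(W) — all W, so L
n=5: →4(L), so W
n=6: →4(L), so W
n=7: →6(W), 5(W), 3(W) — all W, so L
n=8: →7(L), so W
n=9: →7(L), so W
n=10: →9(W), 8(W), 6(W) — all W, so L
n=11: →10(L), so W
n=12: →10(L), so W
n=13: →12(W), 11(W), 9(W) — all W, so L
n=14: →13(L), so W
n=15: →13(L), so W
n=16: →15(W), 14(W), 12(W) — all W, so L
n=17: →16(L), so W
n=18: →16(L), so W
n=19: →18(W), 17(W), 15(W) — all W, so L
n=20: →19(L), so W
n=21: →19(L), so W
n=22: →21(W), 20(W), 18(W) — all W, so L
n=23: →22(L), so W
n=24: →22(L), so W
n=25: →24(W), 23(W), 21(W) — all W, so L
n=26: →25(L), so W
n=27: →25(L), so W
n=28: →27(W), 26(W), 24(W) — all W, so L
n=29: →28(L), so W
n=30: →28(L), so W
Reading off the rows marked L gives the requested list; there are 10 such values of n.

1, 4, 7, 10, 13, 16, 19, 22, 25, 28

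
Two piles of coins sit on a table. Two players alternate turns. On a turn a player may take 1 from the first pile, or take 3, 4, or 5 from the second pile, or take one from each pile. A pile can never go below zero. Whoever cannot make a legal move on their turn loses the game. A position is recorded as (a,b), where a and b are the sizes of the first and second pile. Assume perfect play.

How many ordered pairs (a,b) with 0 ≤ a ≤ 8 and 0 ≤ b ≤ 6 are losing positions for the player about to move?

Label each position W (a win for the player to move) or L (a loss). A position with no legal move is L; any other position is W exactly when some move reaches an L, and L when every move reaches a W.
Every move lowers a or b (never raises either), so fill the grid row by row in increasing a, and left to right within a row: each cell's successors are then already labelled.
      b=0  b=1  b=2  b=3  b=4  b=5  b=6
a=0:    L    L    L    W    W    W    W
a=1:    W    W    W    W    L    L    L
a=2:    L    L    L    W    W    W    W
a=3:    W    W    W    W    L    L    L
a=4:    L    L    L    W    W    W    W
a=5:    W    W    W    W    L    L    L
a=6:    L    L    L    W    W    W    W
a=7:    W    W    W    W    L    L    L
a=8:    L    L    L    W    W    W    W
Cells with no legal move (terminal, hence L): (0,0), (0,1), (0,2).
The remaining L cells, each justified by listing all of its moves:
(1,4): →(0,4)(W), (1,1)(W), (1,0)(W), (0,3)(W) — all W, so L
(1,5): →(0,5)(W), (1,2)(W), (1,1)(W), (1,0)(W), (0,4)(W) — all W, so L
(1,6): →(0,6)(W), (1,3)(W), (1,2)(W), (1,1)(W), (0,5)(W) — all W, so L
(2,0): →(1,0)(W) only, which is W, so L
(2,1): →(1,1)(W), (1,0)(W) — all W, so L
(2,2): →(1,2)(W), (1,1)(W) — all W, so L
(3,4): →(2,4)(W), (3,1)(W), (3,0)(W), (2,3)(W) — all W, so L
(3,5): →(2,5)(W), (3,2)(W), (3,1)(W), (3,0)(W), (2,4)(W) — all W, so L
(3,6): →(2,6)(W), (3,3)(W), (3,2)(W), (3,1)(W), (2,5)(W) — all W, so L
(4,0): →(3,0)(W) only, which is W, so L
(4,1): →(3,1)(W), (3,0)(W) — all W, so L
(4,2): →(3,2)(W), (3,1)(W) — all W, so L
(5,4): →(4,4)(W), (5,1)(W), (5,0)(W), (4,3)(W) — all W, so L
(5,5): →(4,5)(W), (5,2)(W), (5,1)(W), (5,0)(W), (4,4)(W) — all W, so L
(5,6): →(4,6)(W), (5,3)(W), (5,2)(W), (5,1)(W), (4,5)(W) — all W, so L
(6,0): →(5,0)(W) only, which is W, so L
(6,1): →(5,1)(W), (5,0)(W) — all W, so L
(6,2): →(5,2)(W), (5,1)(W) — all W, so L
(7,4): →(6,4)(W), (7,1)(W), (7,0)(W), (6,3)(W) — all W, so L
(7,5): →(6,5)(W), (7,2)(W), (7,1)(W), (7,0)(W), (6,4)(W) — all W, so L
(7,6): →(6,6)(W), (7,3)(W), (7,2)(W), (7,1)(W), (6,5)(W) — all W, so L
(8,0): →(7,0)(W) only, which is W, so L
(8,1): →(7,1)(W), (7,0)(W) — all W, so L
(8,2): →(7,2)(W), (7,1)(W) — all W, so L
Every other cell has at least one move into one of the L cells above, so it is W.
L cells per row: a=0: 3, a=1: 3, a=2: 3, a=3: 3, a=4: 3, a=5: 3, a=6: 3, a=7: 3, a=8: 3; total 27.

27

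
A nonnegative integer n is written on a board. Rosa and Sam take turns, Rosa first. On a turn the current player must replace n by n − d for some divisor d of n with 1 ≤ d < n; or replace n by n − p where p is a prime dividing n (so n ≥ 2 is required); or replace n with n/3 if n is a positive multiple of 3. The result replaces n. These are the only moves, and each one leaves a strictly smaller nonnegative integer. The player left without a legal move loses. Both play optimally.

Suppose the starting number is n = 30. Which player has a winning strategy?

Classify positions by backward induction: terminal positions (no move available) are L. From any other position, the mover wins iff some move reaches an L.
n=0: no move → L
n=1: no move → L
n=2: can move to 0, which is L ⇒ W
n=3: can move to 0, which is L ⇒ W
n=4: moves to 2(W), 3(W); every one is W ⇒ L
n=5: can move to 0, which is L ⇒ W
n=6: can move to 4, which is L ⇒ W
n=7: can move to 0, which is L ⇒ W
n=8: can move to 4, which is L ⇒ W
n=9: moves to 3(W), 6(W), 8(W); every one is W ⇒ L
n=10: can move to 9, which is L ⇒ W
n=11: can move to 0, which is L ⇒ W
n=12: can move to 4, which is L ⇒ W
n=13: can move to 0, which is L ⇒ W
n=14: moves to 7(W), 12(W), 13(W); every one is W ⇒ L
n=15: can move to 14, which is L ⇒ W
n=16: can move to 14, which is L ⇒ W
n=17: can move to 0, which is L ⇒ W
n=18: can move to 9, which is L ⇒ W
n=19: can move to 0, which is L ⇒ W
n=20: moves to 10(W), 15(W), 16(W), 18(W), 19(W); every one is W ⇒ L
n=21: can move to 14, which is L ⇒ W
n=22: can move to 20, which is L ⇒ W
n=23: can move to 0, which is L ⇒ W
n=24: can move to 20, which is L ⇒ W
n=25: can move to 20, which is L ⇒ W
n=26: moves to 13(W), 24(W), 25(W); every one is W ⇒ L
n=27: can move to 9, which is L ⇒ W
n=28: can move to 14, which is L ⇒ W
n=29: can move to 0, which is L ⇒ W
n=30: can move to 20, which is L ⇒ W
From 30 Rosa can move to 20, reaching an L position.

Rosa wins.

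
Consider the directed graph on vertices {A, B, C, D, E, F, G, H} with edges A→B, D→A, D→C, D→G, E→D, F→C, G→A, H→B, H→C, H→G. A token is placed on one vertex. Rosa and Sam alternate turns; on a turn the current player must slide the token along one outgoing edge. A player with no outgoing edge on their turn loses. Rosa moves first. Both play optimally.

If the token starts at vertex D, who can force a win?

Rosa wins.

Work bottom-up. With no move the player to move loses. Otherwise the position is W if at least one move leads to an L position for the opponent, and L if every move leads to a W.
Every edge goes from a vertex to one that appears earlier in the order B, C, A, G, D, H, E, F, so processing vertices in that order labels each vertex after all of its successors.
B: no outgoing edge → L
C: no outgoing edge → L
A: can move to B, which is L ⇒ W
G: the only move is to A(W), a W ⇒ L
D: can move to G, which is L ⇒ W
H: can move to G, which is L ⇒ W
E: the only move is to D(W), a W ⇒ L
F: can move to C, which is L ⇒ W
From D Rosa can move to G, reaching an L position.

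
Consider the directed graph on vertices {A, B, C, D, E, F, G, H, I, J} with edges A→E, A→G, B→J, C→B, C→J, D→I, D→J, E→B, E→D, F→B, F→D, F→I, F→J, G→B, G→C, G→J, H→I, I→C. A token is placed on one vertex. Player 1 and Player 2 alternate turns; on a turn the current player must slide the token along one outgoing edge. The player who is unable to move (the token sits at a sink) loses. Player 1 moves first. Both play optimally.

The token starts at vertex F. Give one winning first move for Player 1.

Label each position W (a win for the player to move) or L (a loss). A position with no legal move is L; any other position is W exactly when some move reaches an L, and L when every move reaches a W.
Every edge goes from a vertex to one that appears earlier in the order J, B, C, G, I, D, F, E, H, A, so processing vertices in that order labels each vertex after all of its successors.
J: no outgoing edge → L
B: →J(L), so W
C: →J(L), so W
G: →J(L), so W
I: →C(W) only, which is W, so L
D: →I(L), so W
F: →I(L), so W
E: →D(W), B(W) — all W, so L
H: →I(L), so W
A: →E(L), so W
From F, the L positions reachable in one move are: I, J. Any move reaching one of these is winning.

Move to I.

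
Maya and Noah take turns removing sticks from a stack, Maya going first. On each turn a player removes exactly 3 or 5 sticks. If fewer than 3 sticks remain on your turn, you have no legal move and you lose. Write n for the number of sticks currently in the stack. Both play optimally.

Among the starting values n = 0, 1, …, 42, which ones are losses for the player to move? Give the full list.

0, 1, 2, 8, 9, 10, 16, 17, 18, 24, 25, 26, 32, 33, 34, 40, 41, 42

Build the W/L table. Terminal = L. A non-terminal position is W if it has a move to some L; otherwise it is L.
n=0: no move → L
n=1: no move → L
n=2: no move → L
n=3: reaches L-position 0 → W
n=4: reaches L-position 1 → W
n=5: reaches L-position 2 → W
n=6: reaches L-position 1 → W
n=7: reaches L-position 2 → W
n=8: only reaches 5(W), 3(W), all W → L
n=9: only reaches 6(W), 4(W), all W → L
n=10: only reaches 7(W), 5(W), all W → L
n=11: reaches L-position 8 → W
n=12: reaches L-position 9 → W
n=13: reaches L-position 10 → W
n=14: reaches L-position 9 → W
n=15: reaches L-position 10 → W
n=16: only reaches 13(W), 11(W), all W → L
n=17: only reaches 14(W), 12(W), all W → L
n=18: only reaches 15(W), 13(W), all W → L
n=19: reaches L-position 16 → W
n=20: reaches L-position 17 → W
n=21: reaches L-position 18 → W
n=22: reaches L-position 17 → W
n=23: reaches L-position 18 → W
n=24: only reaches 21(W), 19(W), all W → L
n=25: only reaches 22(W), 20(W), all W → L
n=26: only reaches 23(W), 21(W), all W → L
n=27: reaches L-position 24 → W
n=28: reaches L-position 25 → W
n=29: reaches L-position 26 → W
n=30: reaches L-position 25 → W
n=31: reaches L-position 26 → W
n=32: only reaches 29(W), 27(W), all W → L
n=33: only reaches 30(W), 28(W), all W → L
n=34: only reaches 31(W), 29(W), all W → L
n=35: reaches L-position 32 → W
n=36: reaches L-position 33 → W
n=37: reaches L-position 34 → W
n=38: reaches L-position 33 → W
n=39: reaches L-position 34 → W
n=40: only reaches 37(W), 35(W), all W → L
n=41: only reaches 38(W), 36(W), all W → L
n=42: only reaches 39(W), 37(W), all W → L
The losing starting values of n are exactly the entries labelled L in this table (18 of them).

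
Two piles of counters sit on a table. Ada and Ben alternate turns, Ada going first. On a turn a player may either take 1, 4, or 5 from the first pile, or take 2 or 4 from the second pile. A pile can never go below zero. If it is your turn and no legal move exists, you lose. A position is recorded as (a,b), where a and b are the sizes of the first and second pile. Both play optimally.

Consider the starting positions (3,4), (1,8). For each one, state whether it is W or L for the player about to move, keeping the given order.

(3,4): W, (1,8): L

Build the W/L table. Terminal = L. A non-terminal position is W if it has a move to some L; otherwise it is L.
No move ever increases a pile, so every position that can arise here has a ≤ 3 and b ≤ 8; it is enough to label the cells with 0 ≤ a ≤ 3 and 0 ≤ b ≤ 8.
Every move lowers a or b (never raises either), so fill the grid row by row in increasing a, and left to right within a row: each cell's successors are then already labelled.
      b=0  b=1  b=2  b=3  b=4  b=5  b=6  b=7  b=8
a=0:    L    L    W    W    W    W    L    L    W
a=1:    W    W    L    L    W    W    W    W    L
a=2:    L    L    W    W    W    W    L    L    W
a=3:    W    W    L    L    W    W    W    W    L
Cells with no legal move (terminal, hence L): (0,0), (0,1).
The remaining L cells, each justified by listing all of its moves:
(0,6): only reaches (0,4)(W), (0,2)(W), all W → L
(0,7): only reaches (0,5)(W), (0,3)(W), all W → L
(1,2): only reaches (0,2)(W), (1,0)(W), all W → L
(1,3): only reaches (0,3)(W), (1,1)(W), all W → L
(1,8): only reaches (0,8)(W), (1,6)(W), (1,4)(W), all W → L
(2,0): only reaches (1,0)(W), which is W → L
(2,1): only reaches (1,1)(W), which is W → L
(2,6): only reaches (1,6)(W), (2,4)(W), (2,2)(W), all W → L
(2,7): only reaches (1,7)(W), (2,5)(W), (2,3)(W), all W → L
(3,2): only reaches (2,2)(W), (3,0)(W), all W → L
(3,3): only reaches (2,3)(W), (3,1)(W), all W → L
(3,8): only reaches (2,8)(W), (3,6)(W), (3,4)(W), all W → L
Every other cell has at least one move into one of the L cells above, so it is W.
(3,4): the move to (3,2) reaches an L cell, so W
(1,8): one of the L cells justified above, so L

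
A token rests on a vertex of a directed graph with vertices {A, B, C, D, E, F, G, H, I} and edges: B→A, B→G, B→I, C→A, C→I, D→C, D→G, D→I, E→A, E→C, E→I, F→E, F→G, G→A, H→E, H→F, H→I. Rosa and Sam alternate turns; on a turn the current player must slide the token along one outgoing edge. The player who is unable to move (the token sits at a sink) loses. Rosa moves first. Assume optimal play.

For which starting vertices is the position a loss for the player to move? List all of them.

Classify positions by backward induction: terminal positions (no move available) are L. From any other position, the mover wins iff some move reaches an L.
Every edge goes from a vertex to one that appears earlier in the order A, I, C, G, B, E, F, D, H, so processing vertices in that order labels each vertex after all of its successors.
A: no outgoing edge → L
I: no outgoing edge → L
C: W (go to I, an L position)
G: W (go to A, an L position)
B: W (go to I, an L position)
E: W (go to I, an L position)
F: L (options E(W), G(W) are all W)
D: W (go to I, an L position)
H: W (go to F, an L position)
Reading off the rows marked L gives the requested list; there are 3 such vertices.

A, F, I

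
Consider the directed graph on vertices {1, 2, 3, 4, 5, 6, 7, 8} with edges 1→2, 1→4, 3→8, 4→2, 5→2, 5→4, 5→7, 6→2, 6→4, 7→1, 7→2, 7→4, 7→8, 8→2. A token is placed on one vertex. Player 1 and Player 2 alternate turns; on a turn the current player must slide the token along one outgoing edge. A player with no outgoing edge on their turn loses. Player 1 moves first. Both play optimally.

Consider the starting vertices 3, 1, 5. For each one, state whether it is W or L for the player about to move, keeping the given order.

Label each position W (a win for the player to move) or L (a loss). A position with no legal move is L; any other position is W exactly when some move reaches an L, and L when every move reaches a W.
Every edge goes from a vertex to one that appears earlier in the order 2, 4, 8, 1, 7, 5, 3, 6, so processing vertices in that order labels each vertex after all of its successors.
2: no outgoing edge → L
4: can move to 2, which is L ⇒ W
8: can move to 2, which is L ⇒ W
1: can move to 2, which is L ⇒ W
7: can move to 2, which is L ⇒ W
5: can move to 2, which is L ⇒ W
3: the only move is to 8(W), a W ⇒ L
6: can move to 2, which is L ⇒ W

3: L, 1: W, 5: W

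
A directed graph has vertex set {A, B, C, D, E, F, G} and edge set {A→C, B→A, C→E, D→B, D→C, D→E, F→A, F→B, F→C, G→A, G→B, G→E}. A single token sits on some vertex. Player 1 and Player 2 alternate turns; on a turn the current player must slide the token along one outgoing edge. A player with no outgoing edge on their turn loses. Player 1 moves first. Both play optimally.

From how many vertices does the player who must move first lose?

2

Use the standard recursion: the mover loses at a terminal position; elsewhere, the mover wins exactly when some move hands the opponent an L position.
Every edge goes from a vertex to one that appears earlier in the order E, C, A, B, G, F, D, so processing vertices in that order labels each vertex after all of its successors.
E: no outgoing edge → L
C: reaches L-position E → W
A: only reaches C(W), which is W → L
B: reaches L-position A → W
G: reaches L-position A → W
F: reaches L-position A → W
D: reaches L-position E → W
The L vertices are A, E; that is 2 in all.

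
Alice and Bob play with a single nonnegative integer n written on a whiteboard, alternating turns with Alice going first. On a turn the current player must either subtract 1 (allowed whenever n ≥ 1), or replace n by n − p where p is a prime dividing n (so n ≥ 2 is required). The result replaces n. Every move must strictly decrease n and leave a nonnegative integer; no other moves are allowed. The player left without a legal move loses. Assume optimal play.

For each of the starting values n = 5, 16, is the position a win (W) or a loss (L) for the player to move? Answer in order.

Build the W/L table. Terminal = L. A non-terminal position is W if it has a move to some L; otherwise it is L.
n=0: no move → L
n=1: reaches L-position 0 → W
n=2: reaches L-position 0 → W
n=3: reaches L-position 0 → W
n=4: only reaches 2(W), 3(W), all W → L
n=5: reaches L-position 0 → W
n=6: reaches L-position 4 → W
n=7: reaches L-position 0 → W
n=8: only reaches 6(W), 7(W), all W → L
n=9: reaches L-position 8 → W
n=10: reaches L-position 8 → W
n=11: reaches L-position 0 → W
n=12: only reaches 9(W), 10(W), 11(W), all W → L
n=13: reaches L-position 0 → W
n=14: reaches L-position 12 → W
n=15: reaches L-position 12 → W
n=16: only reaches 14(W), 15(W), all W → L

5: W, 16: L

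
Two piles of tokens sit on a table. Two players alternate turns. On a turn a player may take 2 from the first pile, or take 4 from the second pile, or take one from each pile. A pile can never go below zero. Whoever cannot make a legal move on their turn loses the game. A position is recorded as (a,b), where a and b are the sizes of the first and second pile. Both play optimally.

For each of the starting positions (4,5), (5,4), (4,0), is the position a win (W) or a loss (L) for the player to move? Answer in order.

Work bottom-up. With no move the player to move loses. Otherwise the position is W if at least one move leads to an L position for the opponent, and L if every move leads to a W.
No move ever increases a pile, so every position that can arise here has a ≤ 5 and b ≤ 5; it is enough to label the cells with 0 ≤ a ≤ 5 and 0 ≤ b ≤ 5.
Every move lowers a or b (never raises either), so fill the grid row by row in increasing a, and left to right within a row: each cell's successors are then already labelled.
      b=0  b=1  b=2  b=3  b=4  b=5
a=0:    L    L    L    L    W    W
a=1:    L    W    W    W    W    L
a=2:    W    W    W    W    L    L
a=3:    W    L    L    L    L    W
a=4:    L    L    W    W    W    W
a=5:    L    W    W    W    W    L
Cells with no legal move (terminal, hence L): (0,0), (0,1), (0,2), (0,3), (1,0).
The remaining L cells, each justified by listing all of its moves:
(1,5): →(1,1)(W), (0,4)(W) — all W, so L
(2,4): →(0,4)(W), (2,0)(W), (1,3)(W) — all W, so L
(2,5): →(0,5)(W), (2,1)(W), (1,4)(W) — all W, so L
(3,1): →(1,1)(W), (2,0)(W) — all W, so L
(3,2): →(1,2)(W), (2,1)(W) — all W, so L
(3,3): →(1,3)(W), (2,2)(W) — all W, so L
(3,4): →(1,4)(W), (3,0)(W), (2,3)(W) — all W, so L
(4,0): →(2,0)(W) only, which is W, so L
(4,1): →(2,1)(W), (3,0)(W) — all W, so L
(5,0): →(3,0)(W) only, which is W, so L
(5,5): →(3,5)(W), (5,1)(W), (4,4)(W) — all W, so L
Every other cell has at least one move into one of the L cells above, so it is W.
(4,5): the move to (2,5) reaches an L cell, so W
(5,4): the move to (3,4) reaches an L cell, so W
(4,0): one of the L cells justified above, so L

(4,5): W, (5,4): W, (4,0): L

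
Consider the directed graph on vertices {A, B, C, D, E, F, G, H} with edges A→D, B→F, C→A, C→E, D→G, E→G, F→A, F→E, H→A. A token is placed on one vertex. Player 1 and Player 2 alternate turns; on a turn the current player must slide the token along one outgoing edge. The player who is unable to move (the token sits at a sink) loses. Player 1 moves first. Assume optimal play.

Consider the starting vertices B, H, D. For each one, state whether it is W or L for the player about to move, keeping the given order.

B: L, H: W, D: W

Label each position W (a win for the player to move) or L (a loss). A position with no legal move is L; any other position is W exactly when some move reaches an L, and L when every move reaches a W.
Every edge goes from a vertex to one that appears earlier in the order G, E, D, A, F, H, B, C, so processing vertices in that order labels each vertex after all of its successors.
G: no outgoing edge → L
E: reaches L-position G → W
D: reaches L-position G → W
A: only reaches D(W), which is W → L
F: reaches L-position A → W
H: reaches L-position A → W
B: only reaches F(W), which is W → L
C: reaches L-position A → W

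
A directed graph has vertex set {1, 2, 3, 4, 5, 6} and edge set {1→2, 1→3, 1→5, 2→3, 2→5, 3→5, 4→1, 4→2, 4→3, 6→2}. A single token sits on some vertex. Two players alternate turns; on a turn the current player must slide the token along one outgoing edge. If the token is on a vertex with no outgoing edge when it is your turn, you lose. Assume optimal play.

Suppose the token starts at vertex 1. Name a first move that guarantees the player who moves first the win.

Move to 5.

Work bottom-up. With no move the player to move loses. Otherwise the position is W if at least one move leads to an L position for the opponent, and L if every move leads to a W.
Every edge goes from a vertex to one that appears earlier in the order 5, 3, 2, 1, 6, 4, so processing vertices in that order labels each vertex after all of its successors.
5: no outgoing edge → L
3: W (go to 5, an L position)
2: W (go to 5, an L position)
1: W (go to 5, an L position)
6: L (sole option 2(W) is W)
4: L (options 1(W), 2(W), 3(W) are all W)
From 1, the L positions reachable in one move are: 5.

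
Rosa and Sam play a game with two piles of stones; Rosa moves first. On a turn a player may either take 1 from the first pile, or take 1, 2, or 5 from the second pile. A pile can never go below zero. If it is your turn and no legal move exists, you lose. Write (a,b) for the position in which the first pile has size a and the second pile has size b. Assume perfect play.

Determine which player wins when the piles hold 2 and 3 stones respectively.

Sam wins.

Compute win/loss labels from the base case upward. A position with no move is L. Any other position is W if it can reach an L in one move, else L.
No move ever increases a pile, so every position that can arise here has a ≤ 2 and b ≤ 3; it is enough to label the cells with 0 ≤ a ≤ 2 and 0 ≤ b ≤ 3.
Every move lowers a or b (never raises either), so fill the grid row by row in increasing a, and left to right within a row: each cell's successors are then already labelled.
      b=0  b=1  b=2  b=3
a=0:    L    W    W    L
a=1:    W    L    W    W
a=2:    L    W    W    L
Cells with no legal move (terminal, hence L): (0,0).
The remaining L cells, each justified by listing all of its moves:
(0,3): L (options (0,2)(W), (0,1)(W) are all W)
(1,1): L (options (0,1)(W), (1,0)(W) are all W)
(2,0): L (sole option (1,0)(W) is W)
(2,3): L (options (1,3)(W), (2,2)(W), (2,1)(W) are all W)
Every other cell has at least one move into one of the L cells above, so it is W.
Every move from (2,3) reaches a W position, so the mover loses.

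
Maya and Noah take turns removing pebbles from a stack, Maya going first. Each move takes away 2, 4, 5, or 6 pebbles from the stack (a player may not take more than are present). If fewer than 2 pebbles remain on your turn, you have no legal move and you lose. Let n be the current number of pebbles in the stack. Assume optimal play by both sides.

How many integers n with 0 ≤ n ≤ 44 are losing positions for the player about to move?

12

Positions with no move are L. A position that does have a move is losing for the player to move precisely when every available move leads to a winning position for the opponent. Fill in the labels:
n=0: no move → L
n=1: no move → L
n=2: can move to 0, which is L ⇒ W
n=3: can move to 1, which is L ⇒ W
n=4: can move to 0, which is L ⇒ W
n=5: can move to 1, which is L ⇒ W
n=6: can move to 1, which is L ⇒ W
n=7: can move to 1, which is L ⇒ W
n=8: moves to 6(W), 4(W), 3(W), 2(W); every one is W ⇒ L
n=9: moves to 7(W), 5(W), 4(W), 3(W); every one is W ⇒ L
n=10: can move to 8, which is L ⇒ W
n=11: can move to 9, which is L ⇒ W
n=12: can move to 8, which is L ⇒ W
n=13: can move to 9, which is L ⇒ W
n=14: can move to 9, which is L ⇒ W
n=15: can move to 9, which is L ⇒ W
n=16: moves to 14(W), 12(W), 11(W), 10(W); every one is W ⇒ L
n=17: moves to 15(W), 13(W), 12(W), 11(W); every one is W ⇒ L
n=18: can move to 16, which is L ⇒ W
n=19: can move to 17, which is L ⇒ W
n=20: can move to 16, which is L ⇒ W
n=21: can move to 17, which is L ⇒ W
n=22: can move to 17, which is L ⇒ W
n=23: can move to 17, which is L ⇒ W
n=24: moves to 22(W), 20(W), 19(W), 18(W); every one is W ⇒ L
n=25: moves to 23(W), 21(W), 20(W), 19(W); every one is W ⇒ L
n=26: can move to 24, which is L ⇒ W
n=27: can move to 25, which is L ⇒ W
n=28: can move to 24, which is L ⇒ W
n=29: can move to 25, which is L ⇒ W
n=30: can move to 25, which is L ⇒ W
n=31: can move to 25, which is L ⇒ W
n=32: moves to 30(W), 28(W), 27(W), 26(W); every one is W ⇒ L
n=33: moves to 31(W), 29(W), 28(W), 27(W); every one is W ⇒ L
n=34: can move to 32, which is L ⇒ W
n=35: can move to 33, which is L ⇒ W
n=36: can move to 32, which is L ⇒ W
n=37: can move to 33, which is L ⇒ W
n=38: can move to 33, which is L ⇒ W
n=39: can move to 33, which is L ⇒ W
n=40: moves to 38(W), 36(W), 35(W), 34(W); every one is W ⇒ L
n=41: moves to 39(W), 37(W), 36(W), 35(W); every one is W ⇒ L
n=42: can move to 40, which is L ⇒ W
n=43: can move to 41, which is L ⇒ W
n=44: can move to 40, which is L ⇒ W
L entries with 0 ≤ n ≤ 44: n = 0, 1, 8, 9, 16, 17, 24, 25, 32, 33, 40, 41; that makes 12.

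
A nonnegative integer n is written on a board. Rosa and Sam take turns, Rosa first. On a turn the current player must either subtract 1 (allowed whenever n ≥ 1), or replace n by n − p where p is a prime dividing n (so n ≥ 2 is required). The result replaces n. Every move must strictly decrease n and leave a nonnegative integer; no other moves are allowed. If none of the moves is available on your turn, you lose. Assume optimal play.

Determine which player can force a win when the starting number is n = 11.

Build the W/L table. Terminal = L. A non-terminal position is W if it has a move to some L; otherwise it is L.
n=0: no move → L
n=1: →0(L), so W
n=2: →0(L), so W
n=3: →0(L), so W
n=4: →2(W), 3(W) — all W, so L
n=5: →0(L), so W
n=6: →4(L), so W
n=7: →0(L), so W
n=8: →6(W), 7(W) — all W, so L
n=9: →8(L), so W
n=10: →8(L), so W
n=11: →0(L), so W
The starting position 11 is W: Rosa should move to 0, handing over an L position.

Rosa wins.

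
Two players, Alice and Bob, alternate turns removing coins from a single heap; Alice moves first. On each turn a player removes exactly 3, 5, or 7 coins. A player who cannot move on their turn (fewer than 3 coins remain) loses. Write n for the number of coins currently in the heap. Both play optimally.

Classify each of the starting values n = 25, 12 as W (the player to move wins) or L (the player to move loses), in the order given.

25: W, 12: L

Use the standard recursion: the mover loses at a terminal position; elsewhere, the mover wins exactly when some move hands the opponent an L position.
n=0: no move → L
n=1: no move → L
n=2: no move → L
n=3: reaches L-position 0 → W
n=4: reaches L-position 1 → W
n=5: reaches L-position 2 → W
n=6: reaches L-position 1 → W
n=7: reaches L-position 2 → W
n=8: reaches L-position 1 → W
n=9: reaches L-position 2 → W
n=10: only reaches 7(W), 5(W), 3(W), all W → L
n=11: only reaches 8(W), 6(W), 4(W), all W → L
n=12: only reaches 9(W), 7(W), 5(W), all W → L
n=13: reaches L-position 10 → W
n=14: reaches L-position 11 → W
n=15: reaches L-position 12 → W
n=16: reaches L-position 11 → W
n=17: reaches L-position 12 → W
n=18: reaches L-position 11 → W
n=19: reaches L-position 12 → W
n=20: only reaches 17(W), 15(W), 13(W), all W → L
n=21: only reaches 18(W), 16(W), 14(W), all W → L
n=22: only reaches 19(W), 17(W), 15(W), all W → L
n=23: reaches L-position 20 → W
n=24: reaches L-position 21 → W
n=25: reaches L-position 22 → W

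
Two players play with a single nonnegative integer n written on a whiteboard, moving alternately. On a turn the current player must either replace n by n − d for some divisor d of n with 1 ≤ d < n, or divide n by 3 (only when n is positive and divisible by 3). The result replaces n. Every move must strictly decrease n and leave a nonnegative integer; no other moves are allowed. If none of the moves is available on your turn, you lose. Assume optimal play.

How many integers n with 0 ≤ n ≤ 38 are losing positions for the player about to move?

Label each position W (a win for the player to move) or L (a loss). A position with no legal move is L; any other position is W exactly when some move reaches an L, and L when every move reaches a W.
n=0: no move → L
n=1: no move → L
n=2: reaches L-position 1 → W
n=3: reaches L-position 1 → W
n=4: only reaches 2(W), 3(W), all W → L
n=5: reaches L-position 4 → W
n=6: reaches L-position 4 → W
n=7: only reaches 6(W), which is W → L
n=8: reaches L-position 4 → W
n=9: only reaches 3(W), 6(W), 8(W), all W → L
n=10: reaches L-position 9 → W
n=11: only reaches 10(W), which is W → L
n=12: reaches L-position 4 → W
n=13: only reaches 12(W), which is W → L
n=14: reaches L-position 7 → W
n=15: only reaches 5(W), 10(W), 12(W), 14(W), all W → L
n=16: reaches L-position 15 → W
n=17: only reaches 16(W), which is W → L
n=18: reaches L-position 9 → W
n=19: only reaches 18(W), which is W → L
n=20: reaches L-position 15 → W
n=21: reaches L-position 7 → W
n=22: reaches L-position 11 → W
n=23: only reaches 22(W), which is W → L
n=24: reaches L-position 23 → W
n=25: only reaches 20(W), 24(W), all W → L
n=26: reaches L-position 13 → W
n=27: reaches L-position 9 → W
n=28: only reaches 14(W), 21(W), 24(W), 26(W), 27(W), all W → L
n=29: reaches L-position 28 → W
n=30: reaches L-position 15 → W
n=31: only reaches 30(W), which is W → L
n=32: reaches L-position 28 → W
n=33: reaches L-position 11 → W
n=34: reaches L-position 17 → W
n=35: reaches L-position 28 → W
n=36: only reaches 12(W), 18(W), 24(W), 27(W), 30(W), 32(W), 33(W), 34(W), 35(W), all W → L
n=37: reaches L-position 36 → W
n=38: reaches L-position 19 → W
L entries with 0 ≤ n ≤ 38: n = 0, 1, 4, 7, 9, 11, 13, 15, 17, 19, 23, 25, 28, 31, 36; that makes 15.

15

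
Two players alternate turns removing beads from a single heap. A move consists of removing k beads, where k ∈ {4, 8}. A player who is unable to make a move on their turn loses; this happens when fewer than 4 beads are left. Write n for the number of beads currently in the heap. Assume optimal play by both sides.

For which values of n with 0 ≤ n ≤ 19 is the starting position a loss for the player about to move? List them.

Work bottom-up. With no move the player to move loses. Otherwise the position is W if at least one move leads to an L position for the opponent, and L if every move leads to a W.
n=0: no move → L
n=1: no move → L
n=2: no move → L
n=3: no move → L
n=4: reaches L-position 0 → W
n=5: reaches L-position 1 → W
n=6: reaches L-position 2 → W
n=7: reaches L-position 3 → W
n=8: reaches L-position 0 → W
n=9: reaches L-position 1 → W
n=10: reaches L-position 2 → W
n=11: reaches L-position 3 → W
n=12: only reaches 8(W), 4(W), all W → L
n=13: only reaches 9(W), 5(W), all W → L
n=14: only reaches 10(W), 6(W), all W → L
n=15: only reaches 11(W), 7(W), all W → L
n=16: reaches L-position 12 → W
n=17: reaches L-position 13 → W
n=18: reaches L-position 14 → W
n=19: reaches L-position 15 → W
Reading off the rows marked L gives the requested list; there are 8 such values of n.

0, 1, 2, 3, 12, 13, 14, 15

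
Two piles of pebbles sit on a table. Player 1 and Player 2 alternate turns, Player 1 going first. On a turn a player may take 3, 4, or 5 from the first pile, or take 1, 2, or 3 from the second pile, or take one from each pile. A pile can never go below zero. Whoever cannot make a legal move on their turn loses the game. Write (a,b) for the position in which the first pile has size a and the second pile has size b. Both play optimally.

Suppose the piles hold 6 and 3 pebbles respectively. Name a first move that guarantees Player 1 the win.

Positions with no move are L. A position that does have a move is losing for the player to move precisely when every available move leads to a winning position for the opponent. Fill in the labels:
No move ever increases a pile, so every position that can arise here has a ≤ 6 and b ≤ 3; it is enough to label the cells with 0 ≤ a ≤ 6 and 0 ≤ b ≤ 3.
Every move lowers a or b (never raises either), so fill the grid row by row in increasing a, and left to right within a row: each cell's successors are then already labelled.
      b=0  b=1  b=2  b=3
a=0:    L    W    W    W
a=1:    L    W    W    W
a=2:    L    W    W    W
a=3:    W    W    L    W
a=4:    W    L    W    W
a=5:    W    L    W    W
a=6:    W    L    W    W
Cells with no legal move (terminal, hence L): (0,0), (1,0), (2,0).
The remaining L cells, each justified by listing all of its moves:
(3,2): only reaches (0,2)(W), (3,1)(W), (3,0)(W), (2,1)(W), all W → L
(4,1): only reaches (1,1)(W), (0,1)(W), (4,0)(W), (3,0)(W), all W → L
(5,1): only reaches (2,1)(W), (1,1)(W), (0,1)(W), (5,0)(W), (4,0)(W), all W → L
(6,1): only reaches (3,1)(W), (2,1)(W), (1,1)(W), (6,0)(W), (5,0)(W), all W → L
Every other cell has at least one move into one of the L cells above, so it is W.
From (6,3), the L positions reachable in one move are: (6,1).

Move to (6,1).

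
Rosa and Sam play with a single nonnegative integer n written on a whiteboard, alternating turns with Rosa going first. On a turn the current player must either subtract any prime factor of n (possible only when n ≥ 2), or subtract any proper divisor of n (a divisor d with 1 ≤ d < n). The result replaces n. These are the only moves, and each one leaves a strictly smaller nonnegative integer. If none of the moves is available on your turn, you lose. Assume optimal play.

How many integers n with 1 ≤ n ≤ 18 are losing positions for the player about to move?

Use the standard recursion: the mover loses at a terminal position; elsewhere, the mover wins exactly when some move hands the opponent an L position.
n=0: no move → L
n=1: no move → L
n=2: →0(L), so W
n=3: →0(L), so W
n=4: →2(W), 3(W) — all W, so L
n=5: →0(L), so W
n=6: →4(L), so W
n=7: →0(L), so W
n=8: →4(L), so W
n=9: →6(W), 8(W) — all W, so L
n=10: →9(L), so W
n=11: →0(L), so W
n=12: →9(L), so W
n=13: →0(L), so W
n=14: →7(W), 12(W), 13(W) — all W, so L
n=15: →14(L), so W
n=16: →14(L), so W
n=17: →0(L), so W
n=18: →9(L), so W
L entries with 1 ≤ n ≤ 18 (n=0 is outside the asked range and is not counted): n = 1, 4, 9, 14; that makes 4.

4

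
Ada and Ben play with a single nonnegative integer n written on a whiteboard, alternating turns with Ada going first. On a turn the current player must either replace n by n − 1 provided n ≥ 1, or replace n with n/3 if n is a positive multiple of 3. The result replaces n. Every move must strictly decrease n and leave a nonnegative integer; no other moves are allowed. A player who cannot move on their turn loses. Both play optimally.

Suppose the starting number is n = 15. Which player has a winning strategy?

Compute win/loss labels from the base case upward. A position with no move is L. Any other position is W if it can reach an L in one move, else L.
n=0: no move → L
n=1: →0(L), so W
n=2: →1(W) only, which is W, so L
n=3: →2(L), so W
n=4: →3(W) only, which is W, so L
n=5: →4(L), so W
n=6: →2(L), so W
n=7: →6(W) only, which is W, so L
n=8: →7(L), so W
n=9: →3(W), 8(W) — all W, so L
n=10: →9(L), so W
n=11: →10(W) only, which is W, so L
n=12: →4(L), so W
n=13: →12(W) only, which is W, so L
n=14: →13(L), so W
n=15: →5(W), 14(W) — all W, so L
The starting position 15 is L: whatever Ada does, the opponent receives a W position.

Ben wins.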